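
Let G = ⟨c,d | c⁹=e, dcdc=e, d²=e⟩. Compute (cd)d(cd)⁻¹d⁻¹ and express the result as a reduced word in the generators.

[(cd), d] = (cd)·d·(cd)⁻¹·d⁻¹.
  (cd) · d = c
  c · (cd) = c²d
  (c²d) · d = c²

Answer: c²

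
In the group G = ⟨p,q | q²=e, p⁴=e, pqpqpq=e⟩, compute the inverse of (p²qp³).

The order of (p²qp³) is 3 (smallest k with (p²qp³)ᵏ = e), so (p²qp³)⁻¹ = (p²qp³)² = pqp².
Check: (p²qp³) · (pqp²) → (p²qp³) · p = p²q;   (p²q) · q = p²;   (p²) · p² = e, giving e as required.

Answer: pqp²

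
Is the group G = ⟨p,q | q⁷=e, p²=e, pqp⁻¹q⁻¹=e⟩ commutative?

Each pair of generators commutes: p·q = pq = q·p. Since the generators pairwise commute, every element of G commutes with every other, so G is abelian.

Answer: Yes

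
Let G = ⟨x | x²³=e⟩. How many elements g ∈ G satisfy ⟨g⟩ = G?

G is cyclic of order 23. An element generates G iff its order is 23, and a cyclic group of order 23 has exactly φ(23) = 22 such elements.

Answer: 22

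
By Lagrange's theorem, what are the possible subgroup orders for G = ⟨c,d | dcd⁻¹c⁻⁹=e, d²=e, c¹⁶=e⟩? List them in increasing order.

|G| = 32 = 2⁵. By Lagrange's theorem the order of any subgroup divides 32; the divisors of 32 are 1, 2, 4, 8, 16, 32.

Answer: 1, 2, 4, 8, 16, 32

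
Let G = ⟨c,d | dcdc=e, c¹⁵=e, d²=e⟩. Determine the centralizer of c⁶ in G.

⟨c⁶⟩ ⊆ C_G(c⁶) since powers of c⁶ commute with c⁶; so |C_G(c⁶)| ≥ |⟨c⁶⟩| = 5.
By orbit–stabilizer, |C_G(c⁶)| = |G| / |conj. class of c⁶| = 30 / 2 = 15.
The 15 elements commuting with c⁶ are {e, c, c², c³, c⁴, c⁵, c⁶, c⁷, c⁸, c⁹, c¹⁰, c¹¹, c¹², c¹³, c¹⁴}.

Answer: {e, c, c², c³, c⁴, c⁵, c⁶, c⁷, c⁸, c⁹, c¹⁰, c¹¹, c¹², c¹³, c¹⁴}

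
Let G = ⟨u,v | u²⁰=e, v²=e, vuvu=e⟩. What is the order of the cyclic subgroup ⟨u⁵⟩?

|⟨u⁵⟩| equals the order of u⁵. Compute successive powers until reaching e:
  (u⁵)¹ = u⁵, (u⁵)² = u¹⁰, (u⁵)³ = u¹⁵, (u⁵)⁴ = e.
The smallest positive k with (u⁵)ᵏ = e is 4, so |⟨u⁵⟩| = 4.

Answer: 4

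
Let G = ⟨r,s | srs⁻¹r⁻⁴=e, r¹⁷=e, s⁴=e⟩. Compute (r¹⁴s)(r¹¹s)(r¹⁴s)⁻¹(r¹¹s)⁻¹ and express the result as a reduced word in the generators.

[(r¹⁴s), (r¹¹s)] = (r¹⁴s)·(r¹¹s)·(r¹⁴s)⁻¹·(r¹¹s)⁻¹.
  (r¹⁴s) · (r¹¹s) = r⁷s²
  (r⁷s²) · (r⁵s³) = r²s
  (r²s) · (r¹⁰s³) = r⁸

Answer: r⁸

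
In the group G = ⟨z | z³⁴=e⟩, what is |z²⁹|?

Compute successive powers until reaching e:
  (z²⁹)¹ = z²⁹, (z²⁹)² = z²⁴, (z²⁹)³ = z¹⁹, (z²⁹)⁴ = z¹⁴, (z²⁹)⁵ = z⁹, (z²⁹)⁶ = z⁴, (z²⁹)⁷ = z³³, (z²⁹)⁸ = z²⁸, (z²⁹)⁹ = z²³, (z²⁹)¹⁰ = z¹⁸, (z²⁹)¹¹ = z¹³, (z²⁹)¹² = z⁸, (z²⁹)¹³ = z³, (z²⁹)¹⁴ = z³², (z²⁹)¹⁵ = z²⁷, (z²⁹)¹⁶ = z²², (z²⁹)¹⁷ = z¹⁷, (z²⁹)¹⁸ = z¹², (z²⁹)¹⁹ = z⁷, (z²⁹)²⁰ = z², (z²⁹)²¹ = z³¹, (z²⁹)²² = z²⁶, (z²⁹)²³ = z²¹, (z²⁹)²⁴ = z¹⁶, (z²⁹)²⁵ = z¹¹, (z²⁹)²⁶ = z⁶, (z²⁹)²⁷ = z, (z²⁹)²⁸ = z³⁰, (z²⁹)²⁹ = z²⁵, (z²⁹)³⁰ = z²⁰, (z²⁹)³¹ = z¹⁵, (z²⁹)³² = z¹⁰, (z²⁹)³³ = z⁵, (z²⁹)³⁴ = e.
The smallest positive k with (z²⁹)ᵏ = e is 34.

Answer: 34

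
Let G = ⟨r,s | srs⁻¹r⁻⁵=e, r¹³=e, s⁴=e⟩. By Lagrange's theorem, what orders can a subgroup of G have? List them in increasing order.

|G| = 52 = 2² · 13. By Lagrange's theorem the order of any subgroup divides 52; the divisors of 52 are 1, 2, 4, 13, 26, 52.

Answer: 1, 2, 4, 13, 26, 52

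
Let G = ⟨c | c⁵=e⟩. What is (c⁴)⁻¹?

The order of (c⁴) is 5 (smallest k with (c⁴)ᵏ = e), so (c⁴)⁻¹ = (c⁴)⁴ = c.
Check: (c⁴) · c → (c⁴) · c = e, giving e as required.

Answer: c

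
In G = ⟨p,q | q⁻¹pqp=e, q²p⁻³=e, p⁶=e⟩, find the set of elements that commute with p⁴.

⟨p⁴⟩ ⊆ C_G(p⁴) since powers of p⁴ commute with p⁴; so |C_G(p⁴)| ≥ |⟨p⁴⟩| = 3.
By orbit–stabilizer, |C_G(p⁴)| = |G| / |conj. class of p⁴| = 12 / 2 = 6.
The 6 elements commuting with p⁴ are {e, p, p², p³, p⁴, p⁵}.

Answer: {e, p, p², p³, p⁴, p⁵}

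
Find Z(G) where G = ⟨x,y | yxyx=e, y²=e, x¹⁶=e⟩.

An element z ∈ Z(G) iff z commutes with every generator.
For example x⁸ is central: (x⁸)·x = x⁹ = x·(x⁸); (x⁸)·y = x⁸y = y·(x⁸).
Whereas x ∉ Z(G) since x·y = xy ≠ x¹⁵y = y·x.
Checking each of the 32 elements this way gives Z(G) = {e, x⁸}, of order 2.

Answer: {e, x⁸}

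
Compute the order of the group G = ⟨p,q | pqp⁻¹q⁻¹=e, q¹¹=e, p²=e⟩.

Enumerate words in the generators, reducing via the relations: the distinct elements are
  {e, p, q, pq, q², q³, q⁴, q⁵, q⁶, q⁷, q⁸, q⁹, pq², pq³, pq⁴, pq⁵, pq⁶, pq⁷, pq⁸, pq⁹, q¹⁰, pq¹⁰}.
No further products give new elements, so |G| = 22.

Answer: 22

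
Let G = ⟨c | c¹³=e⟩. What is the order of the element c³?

Compute successive powers until reaching e:
  (c³)¹ = c³, (c³)² = c⁶, (c³)³ = c⁹, (c³)⁴ = c¹², (c³)⁵ = c², (c³)⁶ = c⁵, (c³)⁷ = c⁸, (c³)⁸ = c¹¹, (c³)⁹ = c, (c³)¹⁰ = c⁴, (c³)¹¹ = c⁷, (c³)¹² = c¹⁰, (c³)¹³ = e.
The smallest positive k with (c³)ᵏ = e is 13.

Answer: 13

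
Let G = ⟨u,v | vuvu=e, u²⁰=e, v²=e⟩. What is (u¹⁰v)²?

Compute successive powers of (u¹⁰v), reducing at each step:
  (u¹⁰v)²: (u¹⁰v) · u¹⁰ = v;   v · v = e

Answer: e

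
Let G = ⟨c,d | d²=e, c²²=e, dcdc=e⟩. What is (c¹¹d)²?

Compute successive powers of (c¹¹d), reducing at each step:
  (c¹¹d)²: (c¹¹d) · c¹¹ = d;   d · d = e

Answer: e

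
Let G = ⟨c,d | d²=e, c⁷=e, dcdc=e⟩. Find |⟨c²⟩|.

|⟨c²⟩| equals the order of c². Compute successive powers until reaching e:
  (c²)¹ = c², (c²)² = c⁴, (c²)³ = c⁶, (c²)⁴ = c, (c²)⁵ = c³, (c²)⁶ = c⁵, (c²)⁷ = e.
The smallest positive k with (c²)ᵏ = e is 7, so |⟨c²⟩| = 7.

Answer: 7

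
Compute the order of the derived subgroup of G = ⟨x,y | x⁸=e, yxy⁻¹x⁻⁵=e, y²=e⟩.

G' = [G, G] is generated by all commutators. The generator-pair commutators are: [x, y] = x⁴.
The subgroup they normally generate is {e, x⁴}, of order 2.
Check: |G/G'| = 16/2 = 8 is the order of the abelianisation.

Answer: 2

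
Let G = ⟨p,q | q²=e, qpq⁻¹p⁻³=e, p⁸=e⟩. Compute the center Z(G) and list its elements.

An element z ∈ Z(G) iff z commutes with every generator.
For example p⁴ is central: (p⁴)·p = p⁵ = p·(p⁴); (p⁴)·q = p⁴q = q·(p⁴).
Whereas p ∉ Z(G) since p·q = pq ≠ p³q = q·p.
Checking each of the 16 elements this way gives Z(G) = {e, p⁴}, of order 2.

Answer: {e, p⁴}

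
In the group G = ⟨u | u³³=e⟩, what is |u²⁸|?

Compute successive powers until reaching e:
  (u²⁸)¹ = u²⁸, (u²⁸)² = u²³, (u²⁸)³ = u¹⁸, (u²⁸)⁴ = u¹³, (u²⁸)⁵ = u⁸, (u²⁸)⁶ = u³, (u²⁸)⁷ = u³¹, (u²⁸)⁸ = u²⁶, (u²⁸)⁹ = u²¹, (u²⁸)¹⁰ = u¹⁶, (u²⁸)¹¹ = u¹¹, (u²⁸)¹² = u⁶, (u²⁸)¹³ = u, (u²⁸)¹⁴ = u²⁹, (u²⁸)¹⁵ = u²⁴, (u²⁸)¹⁶ = u¹⁹, (u²⁸)¹⁷ = u¹⁴, (u²⁸)¹⁸ = u⁹, (u²⁸)¹⁹ = u⁴, (u²⁸)²⁰ = u³², (u²⁸)²¹ = u²⁷, (u²⁸)²² = u²², (u²⁸)²³ = u¹⁷, (u²⁸)²⁴ = u¹², (u²⁸)²⁵ = u⁷, (u²⁸)²⁶ = u², (u²⁸)²⁷ = u³⁰, (u²⁸)²⁸ = u²⁵, (u²⁸)²⁹ = u²⁰, (u²⁸)³⁰ = u¹⁵, (u²⁸)³¹ = u¹⁰, (u²⁸)³² = u⁵, (u²⁸)³³ = e.
The smallest positive k with (u²⁸)ᵏ = e is 33.

Answer: 33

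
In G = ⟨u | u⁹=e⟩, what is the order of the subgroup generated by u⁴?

|⟨u⁴⟩| equals the order of u⁴. Compute successive powers until reaching e:
  (u⁴)¹ = u⁴, (u⁴)² = u⁸, (u⁴)³ = u³, (u⁴)⁴ = u⁷, (u⁴)⁵ = u², (u⁴)⁶ = u⁶, (u⁴)⁷ = u, (u⁴)⁸ = u⁵, (u⁴)⁹ = e.
The smallest positive k with (u⁴)ᵏ = e is 9, so |⟨u⁴⟩| = 9.

Answer: 9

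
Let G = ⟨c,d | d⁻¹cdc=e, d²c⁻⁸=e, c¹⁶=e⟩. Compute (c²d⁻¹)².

Compute successive powers of (c²d⁻¹), reducing at each step:
  (c²d⁻¹)²: (c²d⁻¹) · c² = d⁻¹;   (d⁻¹) · d⁻¹ = c⁸

Answer: c⁸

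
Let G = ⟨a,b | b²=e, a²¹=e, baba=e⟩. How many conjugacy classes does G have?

The conjugacy classes (representative and size) are:
  [e] (size 1), [a²⁰] (size 2), [a²] (size 2), [a³] (size 2), [a¹⁷] (size 2), [a⁵] (size 2), [a⁶] (size 2), [a⁷] (size 2), [a⁸] (size 2), [a⁹] (size 2), [a¹⁰] (size 2), [b] (size 21).
Class equation: 1 + 2 + 2 + 2 + 2 + 2 + 2 + 2 + 2 + 2 + 2 + 21 = 42 = |G|. So G has 12 conjugacy classes.

Answer: 12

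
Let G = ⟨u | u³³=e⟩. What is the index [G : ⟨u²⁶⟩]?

First find ord(u²⁶) by computing successive powers:
  (u²⁶)¹ = u²⁶, (u²⁶)² = u¹⁹, (u²⁶)³ = u¹², (u²⁶)⁴ = u⁵, (u²⁶)⁵ = u³¹, (u²⁶)⁶ = u²⁴, (u²⁶)⁷ = u¹⁷, (u²⁶)⁸ = u¹⁰, (u²⁶)⁹ = u³, (u²⁶)¹⁰ = u²⁹, (u²⁶)¹¹ = u²², (u²⁶)¹² = u¹⁵, (u²⁶)¹³ = u⁸, (u²⁶)¹⁴ = u, (u²⁶)¹⁵ = u²⁷, (u²⁶)¹⁶ = u²⁰, (u²⁶)¹⁷ = u¹³, (u²⁶)¹⁸ = u⁶, (u²⁶)¹⁹ = u³², (u²⁶)²⁰ = u²⁵, (u²⁶)²¹ = u¹⁸, (u²⁶)²² = u¹¹, (u²⁶)²³ = u⁴, (u²⁶)²⁴ = u³⁰, (u²⁶)²⁵ = u²³, (u²⁶)²⁶ = u¹⁶, (u²⁶)²⁷ = u⁹, (u²⁶)²⁸ = u², (u²⁶)²⁹ = u²⁸, (u²⁶)³⁰ = u²¹, (u²⁶)³¹ = u¹⁴, (u²⁶)³² = u⁷, (u²⁶)³³ = e.
So |⟨u²⁶⟩| = ord(u²⁶) = 33. With |G| = 33, by Lagrange [G : ⟨u²⁶⟩] = 33/33 = 1.

Answer: 1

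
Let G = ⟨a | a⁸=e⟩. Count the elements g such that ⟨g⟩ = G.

G is cyclic of order 8. An element generates G iff its order is 8, and a cyclic group of order 8 has exactly φ(8) = 4 such elements.

Answer: 4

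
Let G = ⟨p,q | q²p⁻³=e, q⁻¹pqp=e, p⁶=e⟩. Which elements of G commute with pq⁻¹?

⟨pq⁻¹⟩ ⊆ C_G(pq⁻¹) since powers of pq⁻¹ commute with pq⁻¹; so |C_G(pq⁻¹)| ≥ |⟨pq⁻¹⟩| = 4.
By orbit–stabilizer, |C_G(pq⁻¹)| = |G| / |conj. class of pq⁻¹| = 12 / 3 = 4.
The 4 elements commuting with pq⁻¹ are {e, p³, pq, pq⁻¹}.

Answer: {e, p³, pq, pq⁻¹}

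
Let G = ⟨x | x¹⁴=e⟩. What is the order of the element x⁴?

Compute successive powers until reaching e:
  (x⁴)¹ = x⁴, (x⁴)² = x⁸, (x⁴)³ = x¹², (x⁴)⁴ = x², (x⁴)⁵ = x⁶, (x⁴)⁶ = x¹⁰, (x⁴)⁷ = e.
The smallest positive k with (x⁴)ᵏ = e is 7.

Answer: 7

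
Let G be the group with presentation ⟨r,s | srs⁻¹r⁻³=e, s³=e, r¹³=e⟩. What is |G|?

Enumerate words in the generators, reducing via the relations: the distinct elements are
  {e, r, s, rs, r², r³, r⁴, r⁵, r⁶, r⁷, r⁸, r⁹, s², rs², r²s, r³s, r¹², r¹¹, r¹⁰, r⁴s, r⁵s, r⁶s, r⁷s, r⁸s, r⁹s, r²s², r³s², r¹²s, r¹¹s, r¹⁰s, r⁴s², r⁵s², r⁶s², r⁷s², r⁸s², r⁹s², r¹²s², r¹¹s², r¹⁰s²}.
No further products give new elements, so |G| = 39.

Answer: 39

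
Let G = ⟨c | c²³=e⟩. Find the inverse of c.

The order of c is 23 (smallest k with cᵏ = e), so c⁻¹ = c²² = c²².
Check: c · (c²²) → c · c²² = e, giving e as required.

Answer: c²²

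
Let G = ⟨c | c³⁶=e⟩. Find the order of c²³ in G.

Compute successive powers until reaching e:
  (c²³)¹ = c²³, (c²³)² = c¹⁰, (c²³)³ = c³³, (c²³)⁴ = c²⁰, (c²³)⁵ = c⁷, (c²³)⁶ = c³⁰, (c²³)⁷ = c¹⁷, (c²³)⁸ = c⁴, (c²³)⁹ = c²⁷, (c²³)¹⁰ = c¹⁴, (c²³)¹¹ = c, (c²³)¹² = c²⁴, (c²³)¹³ = c¹¹, (c²³)¹⁴ = c³⁴, (c²³)¹⁵ = c²¹, (c²³)¹⁶ = c⁸, (c²³)¹⁷ = c³¹, (c²³)¹⁸ = c¹⁸, (c²³)¹⁹ = c⁵, (c²³)²⁰ = c²⁸, (c²³)²¹ = c¹⁵, (c²³)²² = c², (c²³)²³ = c²⁵, (c²³)²⁴ = c¹², (c²³)²⁵ = c³⁵, (c²³)²⁶ = c²², (c²³)²⁷ = c⁹, (c²³)²⁸ = c³², (c²³)²⁹ = c¹⁹, (c²³)³⁰ = c⁶, (c²³)³¹ = c²⁹, (c²³)³² = c¹⁶, (c²³)³³ = c³, (c²³)³⁴ = c²⁶, (c²³)³⁵ = c¹³, (c²³)³⁶ = e.
The smallest positive k with (c²³)ᵏ = e is 36.

Answer: 36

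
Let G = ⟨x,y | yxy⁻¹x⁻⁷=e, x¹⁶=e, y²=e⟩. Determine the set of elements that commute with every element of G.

An element z ∈ Z(G) iff z commutes with every generator.
For example x⁸ is central: (x⁸)·x = x⁹ = x·(x⁸); (x⁸)·y = x⁸y = y·(x⁸).
Whereas x ∉ Z(G) since x·y = xy ≠ x⁷y = y·x.
Checking each of the 32 elements this way gives Z(G) = {e, x⁸}, of order 2.

Answer: {e, x⁸}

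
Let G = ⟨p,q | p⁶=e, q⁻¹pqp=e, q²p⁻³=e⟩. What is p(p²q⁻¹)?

Compute p · (p²q⁻¹) by multiplying left to right and reducing via the relations at each step:
  p · p² = p³
  (p³) · q⁻¹ = q

Answer: q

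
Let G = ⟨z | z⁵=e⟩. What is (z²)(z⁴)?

Compute (z²) · (z⁴) by multiplying left to right and reducing via the relations at each step:
  (z²) · z⁴ = z

Answer: z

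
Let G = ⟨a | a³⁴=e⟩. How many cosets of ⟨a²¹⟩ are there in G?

First find ord(a²¹) by computing successive powers:
  (a²¹)¹ = a²¹, (a²¹)² = a⁸, (a²¹)³ = a²⁹, (a²¹)⁴ = a¹⁶, (a²¹)⁵ = a³, (a²¹)⁶ = a²⁴, (a²¹)⁷ = a¹¹, (a²¹)⁸ = a³², (a²¹)⁹ = a¹⁹, (a²¹)¹⁰ = a⁶, (a²¹)¹¹ = a²⁷, (a²¹)¹² = a¹⁴, (a²¹)¹³ = a, (a²¹)¹⁴ = a²², (a²¹)¹⁵ = a⁹, (a²¹)¹⁶ = a³⁰, (a²¹)¹⁷ = a¹⁷, (a²¹)¹⁸ = a⁴, (a²¹)¹⁹ = a²⁵, (a²¹)²⁰ = a¹², (a²¹)²¹ = a³³, (a²¹)²² = a²⁰, (a²¹)²³ = a⁷, (a²¹)²⁴ = a²⁸, (a²¹)²⁵ = a¹⁵, (a²¹)²⁶ = a², (a²¹)²⁷ = a²³, (a²¹)²⁸ = a¹⁰, (a²¹)²⁹ = a³¹, (a²¹)³⁰ = a¹⁸, (a²¹)³¹ = a⁵, (a²¹)³² = a²⁶, (a²¹)³³ = a¹³, (a²¹)³⁴ = e.
So |⟨a²¹⟩| = ord(a²¹) = 34. With |G| = 34, by Lagrange [G : ⟨a²¹⟩] = 34/34 = 1.

Answer: 1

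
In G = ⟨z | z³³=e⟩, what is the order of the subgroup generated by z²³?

|⟨z²³⟩| equals the order of z²³. Compute successive powers until reaching e:
  (z²³)¹ = z²³, (z²³)² = z¹³, (z²³)³ = z³, (z²³)⁴ = z²⁶, (z²³)⁵ = z¹⁶, (z²³)⁶ = z⁶, (z²³)⁷ = z²⁹, (z²³)⁸ = z¹⁹, (z²³)⁹ = z⁹, (z²³)¹⁰ = z³², (z²³)¹¹ = z²², (z²³)¹² = z¹², (z²³)¹³ = z², (z²³)¹⁴ = z²⁵, (z²³)¹⁵ = z¹⁵, (z²³)¹⁶ = z⁵, (z²³)¹⁷ = z²⁸, (z²³)¹⁸ = z¹⁸, (z²³)¹⁹ = z⁸, (z²³)²⁰ = z³¹, (z²³)²¹ = z²¹, (z²³)²² = z¹¹, (z²³)²³ = z, (z²³)²⁴ = z²⁴, (z²³)²⁵ = z¹⁴, (z²³)²⁶ = z⁴, (z²³)²⁷ = z²⁷, (z²³)²⁸ = z¹⁷, (z²³)²⁹ = z⁷, (z²³)³⁰ = z³⁰, (z²³)³¹ = z²⁰, (z²³)³² = z¹⁰, (z²³)³³ = e.
The smallest positive k with (z²³)ᵏ = e is 33, so |⟨z²³⟩| = 33.

Answer: 33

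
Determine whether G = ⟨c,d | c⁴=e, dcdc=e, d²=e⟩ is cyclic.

Every cyclic group is abelian. But c·d = cd while d·c = c³d, so c·d ≠ d·c and G is not abelian. Hence G is not cyclic.

Answer: No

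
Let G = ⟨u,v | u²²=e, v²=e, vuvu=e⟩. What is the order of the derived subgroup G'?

G' = [G, G] is generated by all commutators. The generator-pair commutators are: [u, v] = u².
The subgroup they normally generate is {e, u², u⁴, u⁶, u⁸, u¹⁰, u¹², u¹⁴, u¹⁶, u¹⁸, u²⁰}, of order 11.
Check: |G/G'| = 44/11 = 4 is the order of the abelianisation.

Answer: 11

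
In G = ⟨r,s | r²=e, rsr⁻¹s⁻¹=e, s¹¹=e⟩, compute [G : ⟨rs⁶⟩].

First find ord(rs⁶) by computing successive powers:
  (rs⁶)¹ = rs⁶, (rs⁶)² = s, (rs⁶)³ = rs⁷, (rs⁶)⁴ = s², (rs⁶)⁵ = rs⁸, (rs⁶)⁶ = s³, (rs⁶)⁷ = rs⁹, (rs⁶)⁸ = s⁴, (rs⁶)⁹ = rs¹⁰, (rs⁶)¹⁰ = s⁵, (rs⁶)¹¹ = r, (rs⁶)¹² = s⁶, (rs⁶)¹³ = rs, (rs⁶)¹⁴ = s⁷, (rs⁶)¹⁵ = rs², (rs⁶)¹⁶ = s⁸, (rs⁶)¹⁷ = rs³, (rs⁶)¹⁸ = s⁹, (rs⁶)¹⁹ = rs⁴, (rs⁶)²⁰ = s¹⁰, (rs⁶)²¹ = rs⁵, (rs⁶)²² = e.
So |⟨rs⁶⟩| = ord(rs⁶) = 22. With |G| = 22, by Lagrange [G : ⟨rs⁶⟩] = 22/22 = 1.

Answer: 1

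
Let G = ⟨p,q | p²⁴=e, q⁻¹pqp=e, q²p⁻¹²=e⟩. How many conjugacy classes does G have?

The conjugacy classes (representative and size) are:
  [e] (size 1), [p] (size 2), [p²] (size 2), [p³] (size 2), [p⁴] (size 2), [p⁵] (size 2), [p¹⁸] (size 2), [p⁷] (size 2), [p¹⁶] (size 2), [p¹⁵] (size 2), [p¹⁴] (size 2), [p¹³] (size 2), [p¹²] (size 1), [p⁶q] (size 12), [p⁵q⁻¹] (size 12).
Class equation: 1 + 2 + 2 + 2 + 2 + 2 + 2 + 2 + 2 + 2 + 2 + 2 + 1 + 12 + 12 = 48 = |G|. So G has 15 conjugacy classes.

Answer: 15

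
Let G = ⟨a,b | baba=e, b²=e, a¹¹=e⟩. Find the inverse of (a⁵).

The order of (a⁵) is 11 (smallest k with (a⁵)ᵏ = e), so (a⁵)⁻¹ = (a⁵)¹⁰ = a⁶.
Check: (a⁵) · (a⁶) → (a⁵) · a⁶ = e, giving e as required.

Answer: a⁶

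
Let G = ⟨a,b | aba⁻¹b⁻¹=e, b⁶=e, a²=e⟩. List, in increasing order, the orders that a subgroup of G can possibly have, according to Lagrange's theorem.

|G| = 12 = 2² · 3. By Lagrange's theorem the order of any subgroup divides 12; the divisors of 12 are 1, 2, 3, 4, 6, 12.

Answer: 1, 2, 3, 4, 6, 12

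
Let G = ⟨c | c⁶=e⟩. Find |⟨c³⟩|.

|⟨c³⟩| equals the order of c³. Compute successive powers until reaching e:
  (c³)¹ = c³, (c³)² = e.
The smallest positive k with (c³)ᵏ = e is 2, so |⟨c³⟩| = 2.

Answer: 2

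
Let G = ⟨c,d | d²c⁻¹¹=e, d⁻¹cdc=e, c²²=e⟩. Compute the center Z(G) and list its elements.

An element z ∈ Z(G) iff z commutes with every generator.
For example c¹¹ is central: (c¹¹)·c = c¹² = c·(c¹¹); (c¹¹)·d = d⁻¹ = d·(c¹¹).
Whereas c ∉ Z(G) since c·d = cd ≠ c¹⁰d⁻¹ = d·c.
Checking each of the 44 elements this way gives Z(G) = {e, c¹¹}, of order 2.

Answer: {e, c¹¹}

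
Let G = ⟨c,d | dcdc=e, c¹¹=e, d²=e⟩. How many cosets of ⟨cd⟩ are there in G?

First find ord(cd) by computing successive powers:
  (cd)¹ = cd, (cd)² = e.
So |⟨cd⟩| = ord(cd) = 2. With |G| = 22, by Lagrange [G : ⟨cd⟩] = 22/2 = 11.

Answer: 11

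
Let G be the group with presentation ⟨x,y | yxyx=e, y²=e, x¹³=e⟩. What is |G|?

Enumerate words in the generators, reducing via the relations: the distinct elements are
  {e, x, y, xy, x², x³, x⁴, x⁵, x⁶, x⁷, x⁸, x⁹, x²y, x³y, x¹², x¹¹, x¹⁰, x⁴y, x⁵y, x⁶y, x⁷y, x⁸y, x⁹y, x¹²y, x¹¹y, x¹⁰y}.
No further products give new elements, so |G| = 26.

Answer: 26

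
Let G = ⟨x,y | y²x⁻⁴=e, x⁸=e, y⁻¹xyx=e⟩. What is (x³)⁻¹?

The order of (x³) is 8 (smallest k with (x³)ᵏ = e), so (x³)⁻¹ = (x³)⁷ = x⁵.
Check: (x³) · (x⁵) → (x³) · x⁵ = e, giving e as required.

Answer: x⁵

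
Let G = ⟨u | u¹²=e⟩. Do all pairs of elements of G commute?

G has a single generator, so G is cyclic and hence abelian.

Answer: Yes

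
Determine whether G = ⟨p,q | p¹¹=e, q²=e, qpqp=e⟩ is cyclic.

Every cyclic group is abelian. But p·q = pq while q·p = p¹⁰q, so p·q ≠ q·p and G is not abelian. Hence G is not cyclic.

Answer: No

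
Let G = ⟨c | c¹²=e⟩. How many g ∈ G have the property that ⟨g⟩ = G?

G is cyclic of order 12. An element generates G iff its order is 12, and a cyclic group of order 12 has exactly φ(12) = 4 such elements.

Answer: 4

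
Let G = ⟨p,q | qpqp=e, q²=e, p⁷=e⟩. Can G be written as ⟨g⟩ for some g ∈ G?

Every cyclic group is abelian. But p·q = pq while q·p = p⁶q, so p·q ≠ q·p and G is not abelian. Hence G is not cyclic.

Answer: No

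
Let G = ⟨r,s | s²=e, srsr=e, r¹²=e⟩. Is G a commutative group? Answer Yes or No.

r·s = rs but s·r = r¹¹s, so r·s ≠ s·r and G is not abelian.

Answer: No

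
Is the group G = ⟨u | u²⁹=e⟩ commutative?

G has a single generator, so G is cyclic and hence abelian.

Answer: Yes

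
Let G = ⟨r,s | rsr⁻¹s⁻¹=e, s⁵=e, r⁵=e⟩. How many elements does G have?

Enumerate words in the generators, reducing via the relations: the distinct elements are
  {e, r, s, rs, r², r³, r⁴, s², s³, s⁴, rs², rs³, rs⁴, r²s, r³s, r⁴s, r²s², r²s³, r²s⁴, r³s², r³s³, r³s⁴, r⁴s², r⁴s³, r⁴s⁴}.
No further products give new elements, so |G| = 25.

Answer: 25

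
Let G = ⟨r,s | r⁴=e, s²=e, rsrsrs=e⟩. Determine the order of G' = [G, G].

G' = [G, G] is generated by all commutators. The generator-pair commutators are: [r, s] = r²sr.
The subgroup they normally generate is {e, r², rs, sr³, r²sr, r³s, r²sr³, sr, rsr², sr²s, r²sr²s, r³sr²}, of order 12.
Check: |G/G'| = 24/12 = 2 is the order of the abelianisation.

Answer: 12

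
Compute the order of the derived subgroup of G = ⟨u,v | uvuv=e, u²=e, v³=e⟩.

G' = [G, G] is generated by all commutators. The generator-pair commutators are: [u, v] = v.
The subgroup they normally generate is {e, v, v²}, of order 3.
Check: |G/G'| = 6/3 = 2 is the order of the abelianisation.

Answer: 3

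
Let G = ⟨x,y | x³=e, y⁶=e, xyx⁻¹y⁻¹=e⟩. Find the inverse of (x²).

The order of (x²) is 3 (smallest k with (x²)ᵏ = e), so (x²)⁻¹ = (x²)² = x.
Check: (x²) · x → (x²) · x = e, giving e as required.

Answer: x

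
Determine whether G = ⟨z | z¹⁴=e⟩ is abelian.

G has a single generator, so G is cyclic and hence abelian.

Answer: Yes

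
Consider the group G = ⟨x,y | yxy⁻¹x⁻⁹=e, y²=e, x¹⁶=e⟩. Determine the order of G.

Enumerate words in the generators, reducing via the relations: the distinct elements are
  {e, x, y, xy, x², x³, x⁴, x⁵, x⁶, x⁷, x⁸, x⁹, x²y, x³y, x¹², x¹³, x¹¹, x¹⁰, x¹⁴, x¹⁵, x⁴y, x⁵y, x⁶y, x⁷y, x⁸y, x⁹y, x¹²y, x¹³y, x¹¹y, x¹⁰y, x¹⁴y, x¹⁵y}.
No further products give new elements, so |G| = 32.

Answer: 32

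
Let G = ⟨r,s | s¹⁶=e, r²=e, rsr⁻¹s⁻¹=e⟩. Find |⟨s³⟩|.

|⟨s³⟩| equals the order of s³. Compute successive powers until reaching e:
  (s³)¹ = s³, (s³)² = s⁶, (s³)³ = s⁹, (s³)⁴ = s¹², (s³)⁵ = s¹⁵, (s³)⁶ = s², (s³)⁷ = s⁵, (s³)⁸ = s⁸, (s³)⁹ = s¹¹, (s³)¹⁰ = s¹⁴, (s³)¹¹ = s, (s³)¹² = s⁴, (s³)¹³ = s⁷, (s³)¹⁴ = s¹⁰, (s³)¹⁵ = s¹³, (s³)¹⁶ = e.
The smallest positive k with (s³)ᵏ = e is 16, so |⟨s³⟩| = 16.

Answer: 16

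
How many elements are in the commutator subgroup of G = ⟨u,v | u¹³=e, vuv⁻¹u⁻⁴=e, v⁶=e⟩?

G' = [G, G] is generated by all commutators. The generator-pair commutators are: [u, v] = u¹⁰.
The subgroup they normally generate is {e, u, u², u³, u⁴, u⁵, u⁶, u⁷, u⁸, u⁹, u¹⁰, u¹¹, u¹²}, of order 13.
Check: |G/G'| = 78/13 = 6 is the order of the abelianisation.

Answer: 13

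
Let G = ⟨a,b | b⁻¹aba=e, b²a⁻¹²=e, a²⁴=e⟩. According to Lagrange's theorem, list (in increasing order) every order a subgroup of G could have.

|G| = 48 = 2⁴ · 3. By Lagrange's theorem the order of any subgroup divides 48; the divisors of 48 are 1, 2, 3, 4, 6, 8, 12, 16, 24, 48.

Answer: 1, 2, 3, 4, 6, 8, 12, 16, 24, 48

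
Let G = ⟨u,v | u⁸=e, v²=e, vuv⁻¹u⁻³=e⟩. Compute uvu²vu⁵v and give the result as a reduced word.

Multiply left to right, reducing at each step:
  u · v = uv
  (uv) · u² = u⁷v
  (u⁷v) · v = u⁷
  (u⁷) · u⁵ = u⁴
  (u⁴) · v = u⁴v

Answer: u⁴v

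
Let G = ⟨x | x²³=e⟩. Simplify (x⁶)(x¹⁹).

Compute (x⁶) · (x¹⁹) by multiplying left to right and reducing via the relations at each step:
  (x⁶) · x¹⁹ = x²

Answer: x²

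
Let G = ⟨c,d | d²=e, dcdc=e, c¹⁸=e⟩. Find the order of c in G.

Compute successive powers until reaching e:
  c¹ = c, c² = c², c³ = c³, c⁴ = c⁴, c⁵ = c⁵, c⁶ = c⁶, c⁷ = c⁷, c⁸ = c⁸, c⁹ = c⁹, c¹⁰ = c¹⁰, c¹¹ = c¹¹, c¹² = c¹², c¹³ = c¹³, c¹⁴ = c¹⁴, c¹⁵ = c¹⁵, c¹⁶ = c¹⁶, c¹⁷ = c¹⁷, c¹⁸ = e.
The smallest positive k with cᵏ = e is 18.

Answer: 18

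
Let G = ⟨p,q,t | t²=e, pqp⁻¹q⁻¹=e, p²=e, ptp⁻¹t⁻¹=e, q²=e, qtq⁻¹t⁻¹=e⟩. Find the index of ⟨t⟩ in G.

First find ord(t) by computing successive powers:
  t¹ = t, t² = e.
So |⟨t⟩| = ord(t) = 2. With |G| = 8, by Lagrange [G : ⟨t⟩] = 8/2 = 4.

Answer: 4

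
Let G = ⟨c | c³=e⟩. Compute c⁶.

Compute successive powers of c, reducing at each step:
  c²: c · c = c²
  c³: (c²) · c = e
  c⁴: e · c = c
  c⁵: c · c = c²
  c⁶: (c²) · c = e

Answer: e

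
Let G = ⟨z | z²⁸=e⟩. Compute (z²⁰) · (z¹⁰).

Compute (z²⁰) · (z¹⁰) by multiplying left to right and reducing via the relations at each step:
  (z²⁰) · z¹⁰ = z²

Answer: z²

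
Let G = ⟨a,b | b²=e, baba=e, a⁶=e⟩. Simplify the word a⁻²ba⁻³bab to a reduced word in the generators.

Multiply left to right, reducing at each step:
  (a⁴) · b = a⁴b
  (a⁴b) · a⁻³ = ab
  (ab) · b = a
  a · a = a²
  (a²) · b = a²b

Answer: a²b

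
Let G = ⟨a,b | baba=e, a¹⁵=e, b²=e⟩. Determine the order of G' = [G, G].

G' = [G, G] is generated by all commutators. The generator-pair commutators are: [a, b] = a².
The subgroup they normally generate is {e, a, a², a³, a⁴, a⁵, a⁶, a⁷, a⁸, a⁹, a¹⁰, a¹¹, a¹², a¹³, a¹⁴}, of order 15.
Check: |G/G'| = 30/15 = 2 is the order of the abelianisation.

Answer: 15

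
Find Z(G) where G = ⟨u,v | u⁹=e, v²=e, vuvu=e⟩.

An element z ∈ Z(G) iff z commutes with every generator.
For example e is central: e·u = u = u·e; e·v = v = v·e.
Whereas u ∉ Z(G) since u·v = uv ≠ u⁸v = v·u.
Checking each of the 18 elements this way gives Z(G) = {e}, of order 1.

Answer: {e}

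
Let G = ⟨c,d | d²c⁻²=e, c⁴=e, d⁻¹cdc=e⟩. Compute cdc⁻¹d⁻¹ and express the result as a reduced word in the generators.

[c, d] = c·d·c⁻¹·d⁻¹.
  c · d = cd
  (cd) · (c³) = d⁻¹
  (d⁻¹) · (d⁻¹) = c²

Answer: c²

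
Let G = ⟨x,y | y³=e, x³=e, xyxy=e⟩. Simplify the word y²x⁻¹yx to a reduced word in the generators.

Multiply left to right, reducing at each step:
  (y²) · x⁻¹ = xy
  (xy) · y = xy²
  (xy²) · x = xy²x

Answer: xy²x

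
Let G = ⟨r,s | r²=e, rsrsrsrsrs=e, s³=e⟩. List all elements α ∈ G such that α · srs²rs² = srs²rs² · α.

⟨srs²rs²⟩ ⊆ C_G(srs²rs²) since powers of srs²rs² commute with srs²rs²; so |C_G(srs²rs²)| ≥ |⟨srs²rs²⟩| = 3.
By orbit–stabilizer, |C_G(srs²rs²)| = |G| / |conj. class of srs²rs²| = 60 / 20 = 3.
The 3 elements commuting with srs²rs² are {e, srs²rs², srsrs²}.

Answer: {e, srs²rs², srsrs²}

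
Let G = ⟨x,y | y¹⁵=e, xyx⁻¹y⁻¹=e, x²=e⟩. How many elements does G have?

Enumerate words in the generators, reducing via the relations: the distinct elements are
  {e, x, y, xy, y², y³, y⁴, y⁵, y⁶, y⁷, y⁸, y⁹, xy², xy³, xy⁴, xy⁵, xy⁶, xy⁷, xy⁸, xy⁹, y¹², y¹³, y¹¹, y¹⁰, y¹⁴, xy¹², xy¹³, xy¹¹, xy¹⁰, xy¹⁴}.
No further products give new elements, so |G| = 30.

Answer: 30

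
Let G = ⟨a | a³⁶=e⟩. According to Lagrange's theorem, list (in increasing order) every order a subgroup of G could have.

|G| = 36 = 2² · 3². By Lagrange's theorem the order of any subgroup divides 36; the divisors of 36 are 1, 2, 3, 4, 6, 9, 12, 18, 36.

Answer: 1, 2, 3, 4, 6, 9, 12, 18, 36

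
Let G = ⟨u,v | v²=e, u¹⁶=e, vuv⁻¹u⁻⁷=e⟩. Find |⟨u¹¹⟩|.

|⟨u¹¹⟩| equals the order of u¹¹. Compute successive powers until reaching e:
  (u¹¹)¹ = u¹¹, (u¹¹)² = u⁶, (u¹¹)³ = u, (u¹¹)⁴ = u¹², (u¹¹)⁵ = u⁷, (u¹¹)⁶ = u², (u¹¹)⁷ = u¹³, (u¹¹)⁸ = u⁸, (u¹¹)⁹ = u³, (u¹¹)¹⁰ = u¹⁴, (u¹¹)¹¹ = u⁹, (u¹¹)¹² = u⁴, (u¹¹)¹³ = u¹⁵, (u¹¹)¹⁴ = u¹⁰, (u¹¹)¹⁵ = u⁵, (u¹¹)¹⁶ = e.
The smallest positive k with (u¹¹)ᵏ = e is 16, so |⟨u¹¹⟩| = 16.

Answer: 16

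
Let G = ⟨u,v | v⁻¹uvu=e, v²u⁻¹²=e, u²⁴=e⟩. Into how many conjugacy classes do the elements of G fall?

The conjugacy classes (representative and size) are:
  [e] (size 1), [u] (size 2), [u²] (size 2), [u³] (size 2), [u⁴] (size 2), [u⁵] (size 2), [u¹⁸] (size 2), [u⁷] (size 2), [u¹⁶] (size 2), [u¹⁵] (size 2), [u¹⁴] (size 2), [u¹³] (size 2), [u¹²] (size 1), [u⁶v] (size 12), [u⁵v⁻¹] (size 12).
Class equation: 1 + 2 + 2 + 2 + 2 + 2 + 2 + 2 + 2 + 2 + 2 + 2 + 1 + 12 + 12 = 48 = |G|. So G has 15 conjugacy classes.

Answer: 15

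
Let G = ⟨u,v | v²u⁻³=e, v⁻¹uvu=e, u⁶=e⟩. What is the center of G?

An element z ∈ Z(G) iff z commutes with every generator.
For example u³ is central: (u³)·u = u⁴ = u·(u³); (u³)·v = v⁻¹ = v·(u³).
Whereas u ∉ Z(G) since u·v = uv ≠ u²v⁻¹ = v·u.
Checking each of the 12 elements this way gives Z(G) = {e, u³}, of order 2.

Answer: {e, u³}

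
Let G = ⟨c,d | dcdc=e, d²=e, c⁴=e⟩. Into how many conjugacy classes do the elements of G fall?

The conjugacy classes (representative and size) are:
  [e] (size 1), [c] (size 2), [c²] (size 1), [c²d] (size 2), [c³d] (size 2).
Class equation: 1 + 2 + 1 + 2 + 2 = 8 = |G|. So G has 5 conjugacy classes.

Answer: 5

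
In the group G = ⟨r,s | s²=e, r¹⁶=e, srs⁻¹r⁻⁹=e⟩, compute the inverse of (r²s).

The order of (r²s) is 8 (smallest k with (r²s)ᵏ = e), so (r²s)⁻¹ = (r²s)⁷ = r¹⁴s.
Check: (r²s) · (r¹⁴s) → (r²s) · r¹⁴ = s;   s · s = e, giving e as required.

Answer: r¹⁴s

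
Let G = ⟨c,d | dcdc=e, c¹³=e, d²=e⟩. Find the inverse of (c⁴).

The order of (c⁴) is 13 (smallest k with (c⁴)ᵏ = e), so (c⁴)⁻¹ = (c⁴)¹² = c⁹.
Check: (c⁴) · (c⁹) → (c⁴) · c⁹ = e, giving e as required.

Answer: c⁹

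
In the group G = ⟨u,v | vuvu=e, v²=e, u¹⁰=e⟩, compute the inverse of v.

The order of v is 2 (smallest k with vᵏ = e), so v⁻¹ = v¹ = v.
Check: v · v → v · v = e, giving e as required.

Answer: v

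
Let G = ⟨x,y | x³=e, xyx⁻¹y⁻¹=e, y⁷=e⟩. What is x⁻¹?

The order of x is 3 (smallest k with xᵏ = e), so x⁻¹ = x² = x².
Check: x · (x²) → x · x² = e, giving e as required.

Answer: x²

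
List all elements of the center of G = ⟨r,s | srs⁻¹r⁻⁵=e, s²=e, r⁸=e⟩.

An element z ∈ Z(G) iff z commutes with every generator.
For example r² is central: (r²)·r = r³ = r·(r²); (r²)·s = r²s = s·(r²).
Whereas r ∉ Z(G) since r·s = rs ≠ r⁵s = s·r.
Checking each of the 16 elements this way gives Z(G) = {e, r², r⁴, r⁶}, of order 4.

Answer: {e, r², r⁴, r⁶}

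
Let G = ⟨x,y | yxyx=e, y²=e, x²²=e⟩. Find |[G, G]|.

G' = [G, G] is generated by all commutators. The generator-pair commutators are: [x, y] = x².
The subgroup they normally generate is {e, x², x⁴, x⁶, x⁸, x¹⁰, x¹², x¹⁴, x¹⁶, x¹⁸, x²⁰}, of order 11.
Check: |G/G'| = 44/11 = 4 is the order of the abelianisation.

Answer: 11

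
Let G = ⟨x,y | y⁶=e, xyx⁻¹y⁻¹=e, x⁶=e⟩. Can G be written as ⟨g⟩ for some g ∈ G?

|G| = 36, but the maximum element order in G is 6 < 36. No single element generates all of G, so G is not cyclic.

Answer: No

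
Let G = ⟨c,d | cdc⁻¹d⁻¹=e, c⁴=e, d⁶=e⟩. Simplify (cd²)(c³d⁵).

Compute (cd²) · (c³d⁵) by multiplying left to right and reducing via the relations at each step:
  (cd²) · c³ = d²
  (d²) · d⁵ = d

Answer: d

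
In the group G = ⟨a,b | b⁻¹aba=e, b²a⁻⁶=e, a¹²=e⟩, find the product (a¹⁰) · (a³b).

Compute (a¹⁰) · (a³b) by multiplying left to right and reducing via the relations at each step:
  (a¹⁰) · a³ = a
  a · b = ab

Answer: ab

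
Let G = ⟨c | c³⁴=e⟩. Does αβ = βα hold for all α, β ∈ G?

G has a single generator, so G is cyclic and hence abelian.

Answer: Yes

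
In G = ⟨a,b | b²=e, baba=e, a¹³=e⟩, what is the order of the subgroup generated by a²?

|⟨a²⟩| equals the order of a². Compute successive powers until reaching e:
  (a²)¹ = a², (a²)² = a⁴, (a²)³ = a⁶, (a²)⁴ = a⁸, (a²)⁵ = a¹⁰, (a²)⁶ = a¹², (a²)⁷ = a, (a²)⁸ = a³, (a²)⁹ = a⁵, (a²)¹⁰ = a⁷, (a²)¹¹ = a⁹, (a²)¹² = a¹¹, (a²)¹³ = e.
The smallest positive k with (a²)ᵏ = e is 13, so |⟨a²⟩| = 13.

Answer: 13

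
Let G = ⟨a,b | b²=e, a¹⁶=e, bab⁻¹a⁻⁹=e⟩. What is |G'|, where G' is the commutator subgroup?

G' = [G, G] is generated by all commutators. The generator-pair commutators are: [a, b] = a⁸.
The subgroup they normally generate is {e, a⁸}, of order 2.
Check: |G/G'| = 32/2 = 16 is the order of the abelianisation.

Answer: 2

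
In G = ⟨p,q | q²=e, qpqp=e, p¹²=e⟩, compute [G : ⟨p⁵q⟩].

First find ord(p⁵q) by computing successive powers:
  (p⁵q)¹ = p⁵q, (p⁵q)² = e.
So |⟨p⁵q⟩| = ord(p⁵q) = 2. With |G| = 24, by Lagrange [G : ⟨p⁵q⟩] = 24/2 = 12.

Answer: 12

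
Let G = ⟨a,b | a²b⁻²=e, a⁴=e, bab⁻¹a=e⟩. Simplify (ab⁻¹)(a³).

Compute (ab⁻¹) · (a³) by multiplying left to right and reducing via the relations at each step:
  (ab⁻¹) · a³ = b

Answer: b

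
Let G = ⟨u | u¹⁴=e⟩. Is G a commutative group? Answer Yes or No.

G has a single generator, so G is cyclic and hence abelian.

Answer: Yes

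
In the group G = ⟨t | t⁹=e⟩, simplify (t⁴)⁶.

Compute successive powers of (t⁴), reducing at each step:
  (t⁴)²: (t⁴) · t⁴ = t⁸
  (t⁴)³: (t⁸) · t⁴ = t³
  (t⁴)⁴: (t³) · t⁴ = t⁷
  (t⁴)⁵: (t⁷) · t⁴ = t²
  (t⁴)⁶: (t²) · t⁴ = t⁶

Answer: t⁶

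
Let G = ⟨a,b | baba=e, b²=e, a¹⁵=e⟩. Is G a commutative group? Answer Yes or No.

a·b = ab but b·a = a¹⁴b, so a·b ≠ b·a and G is not abelian.

Answer: No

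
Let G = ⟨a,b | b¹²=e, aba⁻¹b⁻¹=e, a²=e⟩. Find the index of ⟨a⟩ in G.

First find ord(a) by computing successive powers:
  a¹ = a, a² = e.
So |⟨a⟩| = ord(a) = 2. With |G| = 24, by Lagrange [G : ⟨a⟩] = 24/2 = 12.

Answer: 12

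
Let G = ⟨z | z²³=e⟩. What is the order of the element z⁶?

Compute successive powers until reaching e:
  (z⁶)¹ = z⁶, (z⁶)² = z¹², (z⁶)³ = z¹⁸, (z⁶)⁴ = z, (z⁶)⁵ = z⁷, (z⁶)⁶ = z¹³, (z⁶)⁷ = z¹⁹, (z⁶)⁸ = z², (z⁶)⁹ = z⁸, (z⁶)¹⁰ = z¹⁴, (z⁶)¹¹ = z²⁰, (z⁶)¹² = z³, (z⁶)¹³ = z⁹, (z⁶)¹⁴ = z¹⁵, (z⁶)¹⁵ = z²¹, (z⁶)¹⁶ = z⁴, (z⁶)¹⁷ = z¹⁰, (z⁶)¹⁸ = z¹⁶, (z⁶)¹⁹ = z²², (z⁶)²⁰ = z⁵, (z⁶)²¹ = z¹¹, (z⁶)²² = z¹⁷, (z⁶)²³ = e.
The smallest positive k with (z⁶)ᵏ = e is 23.

Answer: 23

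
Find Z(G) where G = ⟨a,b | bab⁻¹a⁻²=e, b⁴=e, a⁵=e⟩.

An element z ∈ Z(G) iff z commutes with every generator.
For example e is central: e·a = a = a·e; e·b = b = b·e.
Whereas a ∉ Z(G) since a·b = ab ≠ a²b = b·a.
Checking each of the 20 elements this way gives Z(G) = {e}, of order 1.

Answer: {e}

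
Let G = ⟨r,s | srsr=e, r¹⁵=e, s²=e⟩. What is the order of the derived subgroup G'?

G' = [G, G] is generated by all commutators. The generator-pair commutators are: [r, s] = r².
The subgroup they normally generate is {e, r, r², r³, r⁴, r⁵, r⁶, r⁷, r⁸, r⁹, r¹⁰, r¹¹, r¹², r¹³, r¹⁴}, of order 15.
Check: |G/G'| = 30/15 = 2 is the order of the abelianisation.

Answer: 15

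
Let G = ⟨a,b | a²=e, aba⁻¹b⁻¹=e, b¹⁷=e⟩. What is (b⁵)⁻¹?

The order of (b⁵) is 17 (smallest k with (b⁵)ᵏ = e), so (b⁵)⁻¹ = (b⁵)¹⁶ = b¹².
Check: (b⁵) · (b¹²) → (b⁵) · b¹² = e, giving e as required.

Answer: b¹²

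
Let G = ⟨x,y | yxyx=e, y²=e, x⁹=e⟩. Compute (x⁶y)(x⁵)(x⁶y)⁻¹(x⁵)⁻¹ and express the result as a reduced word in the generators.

[(x⁶y), (x⁵)] = (x⁶y)·(x⁵)·(x⁶y)⁻¹·(x⁵)⁻¹.
  (x⁶y) · (x⁵) = xy
  (xy) · (x⁶y) = x⁴
  (x⁴) · (x⁴) = x⁸

Answer: x⁸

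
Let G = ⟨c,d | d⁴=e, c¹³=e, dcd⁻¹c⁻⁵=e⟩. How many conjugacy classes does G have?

The conjugacy classes (representative and size) are:
  [e] (size 1), [c] (size 4), [c²] (size 4), [c⁹] (size 4), [c¹²d] (size 13), [c⁴d²] (size 13), [c¹²d³] (size 13).
Class equation: 1 + 4 + 4 + 4 + 13 + 13 + 13 = 52 = |G|. So G has 7 conjugacy classes.

Answer: 7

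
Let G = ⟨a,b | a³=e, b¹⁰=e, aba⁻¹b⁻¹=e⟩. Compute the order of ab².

Compute successive powers until reaching e:
  (ab²)¹ = ab², (ab²)² = a²b⁴, (ab²)³ = b⁶, (ab²)⁴ = ab⁸, (ab²)⁵ = a², (ab²)⁶ = b², (ab²)⁷ = ab⁴, (ab²)⁸ = a²b⁶, (ab²)⁹ = b⁸, (ab²)¹⁰ = a, (ab²)¹¹ = a²b², (ab²)¹² = b⁴, (ab²)¹³ = ab⁶, (ab²)¹⁴ = a²b⁸, (ab²)¹⁵ = e.
The smallest positive k with (ab²)ᵏ = e is 15.

Answer: 15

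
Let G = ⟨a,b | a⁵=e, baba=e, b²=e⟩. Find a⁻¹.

The order of a is 5 (smallest k with aᵏ = e), so a⁻¹ = a⁴ = a⁴.
Check: a · (a⁴) → a · a⁴ = e, giving e as required.

Answer: a⁴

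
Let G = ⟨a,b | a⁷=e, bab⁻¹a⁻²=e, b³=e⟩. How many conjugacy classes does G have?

The conjugacy classes (representative and size) are:
  [e] (size 1), [a²] (size 3), [a⁵] (size 3), [b] (size 7), [b²] (size 7).
Class equation: 1 + 3 + 3 + 7 + 7 = 21 = |G|. So G has 5 conjugacy classes.

Answer: 5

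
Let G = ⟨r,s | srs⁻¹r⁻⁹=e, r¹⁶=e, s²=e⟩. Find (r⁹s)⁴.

Compute successive powers of (r⁹s), reducing at each step:
  (r⁹s)²: (r⁹s) · r⁹ = r¹⁰s;   (r¹⁰s) · s = r¹⁰
  (r⁹s)³: (r¹⁰) · r⁹ = r³;   (r³) · s = r³s
  (r⁹s)⁴: (r³s) · r⁹ = r⁴s;   (r⁴s) · s = r⁴

Answer: r⁴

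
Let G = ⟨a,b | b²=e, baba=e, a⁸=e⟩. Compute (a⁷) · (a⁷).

Compute (a⁷) · (a⁷) by multiplying left to right and reducing via the relations at each step:
  (a⁷) · a⁷ = a⁶

Answer: a⁶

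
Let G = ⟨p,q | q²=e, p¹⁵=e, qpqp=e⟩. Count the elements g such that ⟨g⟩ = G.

⟨g⟩ = G would require ord(g) = |G| = 30, but the maximum element order in G is 15 < 30. So G is not cyclic and no single element generates it: the count is 0.

Answer: 0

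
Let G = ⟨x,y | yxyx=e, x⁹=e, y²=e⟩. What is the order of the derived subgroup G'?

G' = [G, G] is generated by all commutators. The generator-pair commutators are: [x, y] = x².
The subgroup they normally generate is {e, x, x², x³, x⁴, x⁵, x⁶, x⁷, x⁸}, of order 9.
Check: |G/G'| = 18/9 = 2 is the order of the abelianisation.

Answer: 9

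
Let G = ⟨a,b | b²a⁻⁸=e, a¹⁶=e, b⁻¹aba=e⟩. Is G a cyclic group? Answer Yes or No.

Every cyclic group is abelian. But a·b = ab while b·a = a⁷b⁻¹, so a·b ≠ b·a and G is not abelian. Hence G is not cyclic.

Answer: No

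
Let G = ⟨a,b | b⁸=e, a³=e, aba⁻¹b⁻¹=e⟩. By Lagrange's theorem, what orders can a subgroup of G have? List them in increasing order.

|G| = 24 = 2³ · 3. By Lagrange's theorem the order of any subgroup divides 24; the divisors of 24 are 1, 2, 3, 4, 6, 8, 12, 24.

Answer: 1, 2, 3, 4, 6, 8, 12, 24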